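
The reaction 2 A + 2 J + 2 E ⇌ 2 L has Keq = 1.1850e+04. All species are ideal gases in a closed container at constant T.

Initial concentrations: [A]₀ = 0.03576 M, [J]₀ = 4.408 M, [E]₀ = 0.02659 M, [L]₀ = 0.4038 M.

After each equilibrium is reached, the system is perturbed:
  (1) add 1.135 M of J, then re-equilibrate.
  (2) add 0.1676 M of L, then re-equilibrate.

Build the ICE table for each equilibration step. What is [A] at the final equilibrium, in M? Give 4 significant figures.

[A]_eq = 0.0357 M

Q₀ = 9281 vs Keq = 1.1850e+04 ⇒ Q<K, forward
Step 1:
                  A         J         E         L
  Initial   0.03576     4.408   0.02659    0.4038
  Change  -0.001739 -0.001739 -0.001739  0.001739
  Equil     0.03402     4.406   0.02485    0.4055
  solve Keq expr → x = 8.6930e-04; check Q = 1.1850e+04
Then add 1.135 M of J.
Step 2:
                  A         J         E         L
  Initial   0.03402     5.541   0.02485    0.4055
  Change  -0.003004 -0.003004 -0.003004  0.003004
  Equil     0.03102     5.538   0.02185    0.4085
  solve Keq expr → x = 0.001502; check Q = 1.1850e+04
Then add 0.1676 M of L.
Step 3:
                  A         J         E         L
  Initial   0.03102     5.538   0.02185    0.5761
  Change   0.004682  0.004682  0.004682 -0.004682
  Equil      0.0357     5.543   0.02653    0.5715
  solve Keq expr → x = -0.002341; check Q = 1.1850e+04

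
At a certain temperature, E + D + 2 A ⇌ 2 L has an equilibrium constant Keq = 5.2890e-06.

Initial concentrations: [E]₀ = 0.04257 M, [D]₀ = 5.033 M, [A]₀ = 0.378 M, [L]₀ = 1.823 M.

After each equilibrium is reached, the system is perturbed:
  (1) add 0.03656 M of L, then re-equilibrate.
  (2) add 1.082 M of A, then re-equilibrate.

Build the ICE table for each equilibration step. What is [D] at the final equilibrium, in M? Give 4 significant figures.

Q₀ = 108.6 vs Keq = 5.2890e-06 ⇒ Q>K, reverse
Step 1:
                  E         D         A         L
  I         0.04257     5.033     0.378     1.823
  C          0.9055    0.9055     1.811    -1.811
  E          0.9481     5.939     2.189   0.01195
  solve Keq expr → x = -0.9055; check Q = 5.2890e-06
Then add 0.03656 M of L.
Step 2:
                  E         D         A         L
  I          0.9481     5.939     2.189   0.04851
  C         0.01811   0.01811   0.03623  -0.03623
  E          0.9662     5.957     2.225   0.01228
  solve Keq expr → x = -0.01811; check Q = 5.2890e-06
Then add 1.082 M of A.
Step 3:
                  E         D         A         L
  I          0.9662     5.957     3.307   0.01228
  C       -0.002952 -0.002952 -0.005905  0.005905
  E          0.9633     5.954     3.301   0.01818
  solve Keq expr → x = 0.002952; check Q = 5.2890e-06

[D]_eq = 5.954 M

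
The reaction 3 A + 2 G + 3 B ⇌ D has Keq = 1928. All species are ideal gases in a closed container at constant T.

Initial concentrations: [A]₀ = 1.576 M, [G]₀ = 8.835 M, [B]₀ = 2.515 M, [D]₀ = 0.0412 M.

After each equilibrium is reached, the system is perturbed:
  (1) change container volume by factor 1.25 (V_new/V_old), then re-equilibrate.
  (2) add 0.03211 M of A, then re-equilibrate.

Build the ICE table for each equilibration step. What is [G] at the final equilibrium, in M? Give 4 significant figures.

Q₀ = 8.4762e-06 vs Keq = 1928 ⇒ Q<K, forward
Step 1:
                  A         G         B         D
  init        1.576     8.835     2.515    0.0412
  Δ          -1.558    -1.039    -1.558    0.5195
  eq        0.01761     7.796    0.9566    0.5607
  solve Keq expr → x = 0.5195; check Q = 1928
Then change container volume by factor 1.25 (V_new/V_old).
Step 2:
                  A         G         B         D
  init      0.01409     6.237    0.7653    0.4485
  Δ        0.009273  0.006182  0.009273 -0.003091
  eq        0.02337     6.243    0.7746    0.4454
  solve Keq expr → x = -0.003091; check Q = 1928
Then add 0.03211 M of A.
Step 3:
                  A         G         B         D
  init      0.05548     6.243    0.7746    0.4454
  Δ         -0.0309   -0.0206   -0.0309    0.0103
  eq        0.02458     6.222    0.7437    0.4557
  solve Keq expr → x = 0.0103; check Q = 1928

[G]_eq = 6.222 M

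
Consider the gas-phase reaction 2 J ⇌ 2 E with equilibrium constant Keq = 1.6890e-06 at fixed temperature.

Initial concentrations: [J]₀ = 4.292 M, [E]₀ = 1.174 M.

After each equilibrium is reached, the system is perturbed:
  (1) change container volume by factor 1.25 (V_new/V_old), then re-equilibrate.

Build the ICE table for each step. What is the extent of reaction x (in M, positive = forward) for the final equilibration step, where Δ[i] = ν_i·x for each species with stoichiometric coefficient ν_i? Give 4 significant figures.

Q₀ = 0.07482 vs Keq = 1.6890e-06 ⇒ Q>K, reverse
Step 1:
                    J           E
  Initial       4.292       1.174
  Change        1.167      -1.167
  Equil         5.459    0.007094
  solve Keq expr → x = -0.5835; check Q = 1.6890e-06
Then change container volume by factor 1.25 (V_new/V_old).
Step 2:
                    J           E
  Initial       4.367    0.005676
  Change            0           0
  Equil         4.367    0.005676
  solve Keq expr → x = 0; check Q = 1.6890e-06

x = 0 M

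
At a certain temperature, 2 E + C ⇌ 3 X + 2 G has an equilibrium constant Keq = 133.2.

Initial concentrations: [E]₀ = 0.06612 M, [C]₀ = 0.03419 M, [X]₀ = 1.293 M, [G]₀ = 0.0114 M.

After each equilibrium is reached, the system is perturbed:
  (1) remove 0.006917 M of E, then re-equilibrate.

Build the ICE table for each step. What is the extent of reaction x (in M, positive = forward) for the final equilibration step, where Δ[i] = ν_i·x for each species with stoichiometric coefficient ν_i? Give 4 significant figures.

Q₀ = 1.879 vs Keq = 133.2 ⇒ Q<K, forward
Step 1:
                  E         C         X         G
  I         0.06612   0.03419     1.293    0.0114
  C        -0.02843  -0.01421   0.04264   0.02843
  E         0.03769   0.01998     1.336   0.03983
  solve Keq expr → x = 0.01421; check Q = 133.2
Then remove 0.006917 M of E.
Step 2:
                  E         C         X         G
  I         0.03077   0.01998     1.336   0.03983
  C         0.00286   0.00143 -0.004289  -0.00286
  E         0.03363   0.02141     1.331   0.03697
  solve Keq expr → x = -0.00143; check Q = 133.2

x = -0.00143 M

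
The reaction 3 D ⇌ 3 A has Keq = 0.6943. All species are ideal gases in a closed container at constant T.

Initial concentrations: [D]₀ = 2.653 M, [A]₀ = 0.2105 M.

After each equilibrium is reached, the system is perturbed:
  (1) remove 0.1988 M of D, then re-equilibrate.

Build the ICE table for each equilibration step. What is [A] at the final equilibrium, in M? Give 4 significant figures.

Q₀ = 4.9951e-04 vs Keq = 0.6943 ⇒ Q<K, forward
Step 1:
                    D           A
  init          2.653      0.2105
  Δ            -1.134       1.134
  eq            1.519       1.345
  solve Keq expr → x = 0.3781; check Q = 0.6943
Then remove 0.1988 M of D.
Step 2:
                    D           A
  init           1.32       1.345
  Δ           0.09336    -0.09336
  eq            1.413       1.251
  solve Keq expr → x = -0.03112; check Q = 0.6943

[A]_eq = 1.251 M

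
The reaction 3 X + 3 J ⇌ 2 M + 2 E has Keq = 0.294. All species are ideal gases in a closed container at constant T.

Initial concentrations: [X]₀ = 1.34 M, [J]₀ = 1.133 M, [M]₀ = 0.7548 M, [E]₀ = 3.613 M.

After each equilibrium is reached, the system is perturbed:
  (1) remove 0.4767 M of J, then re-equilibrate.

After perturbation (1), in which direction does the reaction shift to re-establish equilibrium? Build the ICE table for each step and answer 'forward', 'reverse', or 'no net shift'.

Direction: reverse

Q₀ = 2.125 vs Keq = 0.294 ⇒ Q>K, reverse
Step 1:
                    X           J           M           E
  Initial        1.34       1.133      0.7548       3.613
  Change       0.2907      0.2907     -0.1938     -0.1938
  Equil         1.631       1.424       0.561       3.419
  solve Keq expr → x = -0.09691; check Q = 0.294
Then remove 0.4767 M of J.
Step 2:
                    X           J           M           E
  Initial       1.631       0.947       0.561       3.419
  Change       0.1586      0.1586     -0.1057     -0.1057
  Equil         1.789       1.106      0.4553       3.313
  solve Keq expr → x = -0.05285; check Q = 0.294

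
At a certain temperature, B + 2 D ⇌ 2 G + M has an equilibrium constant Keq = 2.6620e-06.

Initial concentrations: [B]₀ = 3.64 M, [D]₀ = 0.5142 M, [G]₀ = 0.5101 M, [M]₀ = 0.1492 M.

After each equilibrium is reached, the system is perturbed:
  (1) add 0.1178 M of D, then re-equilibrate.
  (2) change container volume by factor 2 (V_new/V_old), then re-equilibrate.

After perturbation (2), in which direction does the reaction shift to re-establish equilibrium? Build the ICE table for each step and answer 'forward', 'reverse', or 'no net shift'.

Q₀ = 0.04034 vs Keq = 2.6620e-06 ⇒ Q>K, reverse
Step 1:
                    B           D           G           M
  Initial        3.64      0.5142      0.5101      0.1492
  Change       0.1491      0.2981     -0.2981     -0.1491
  Equil         3.789      0.8123       0.212  1.4809e-04
  solve Keq expr → x = -0.1491; check Q = 2.6620e-06
Then add 0.1178 M of D.
Step 2:
                    B           D           G           M
  Initial       3.789      0.9301       0.212  1.4809e-04
  Change  -4.5857e-05 -9.1714e-05  9.1714e-05  4.5857e-05
  Equil         3.789        0.93      0.2121  1.9395e-04
  solve Keq expr → x = 4.5857e-05; check Q = 2.6620e-06
Then change container volume by factor 2 (V_new/V_old).
Step 3:
                    B           D           G           M
  Initial       1.895       0.465       0.106  9.6973e-05
  Change            0           0           0           0
  Equil         1.895       0.465       0.106  9.6973e-05
  solve Keq expr → x = 0; check Q = 2.6620e-06

Direction: no net shift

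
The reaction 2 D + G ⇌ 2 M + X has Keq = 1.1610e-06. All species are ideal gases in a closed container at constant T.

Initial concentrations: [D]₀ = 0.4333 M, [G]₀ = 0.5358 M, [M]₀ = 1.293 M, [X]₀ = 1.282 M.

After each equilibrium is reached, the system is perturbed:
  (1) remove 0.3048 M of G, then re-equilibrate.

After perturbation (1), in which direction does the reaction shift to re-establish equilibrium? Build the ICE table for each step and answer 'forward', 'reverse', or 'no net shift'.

Q₀ = 21.31 vs Keq = 1.1610e-06 ⇒ Q>K, reverse
Step 1:
                  D         G         M         X
  Initial    0.4333    0.5358     1.293     1.282
  Change       1.29    0.6452     -1.29   -0.6452
  Equil       1.724     1.181   0.00253    0.6368
  solve Keq expr → x = -0.6452; check Q = 1.1610e-06
Then remove 0.3048 M of G.
Step 2:
                  D         G         M         X
  Initial     1.724    0.8762   0.00253    0.6368
  Change  3.4976e-04 1.7488e-04 -3.4976e-04 -1.7488e-04
  Equil       1.724    0.8764   0.00218    0.6366
  solve Keq expr → x = -1.7488e-04; check Q = 1.1610e-06

Direction: reverse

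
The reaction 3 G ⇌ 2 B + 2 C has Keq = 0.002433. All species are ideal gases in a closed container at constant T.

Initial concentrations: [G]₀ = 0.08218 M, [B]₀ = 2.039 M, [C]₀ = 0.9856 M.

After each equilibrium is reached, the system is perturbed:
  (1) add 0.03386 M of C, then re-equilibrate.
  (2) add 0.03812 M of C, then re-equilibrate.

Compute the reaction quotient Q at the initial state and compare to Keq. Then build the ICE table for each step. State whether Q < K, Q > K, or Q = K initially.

Q₀ = 7277 vs Keq = 0.002433 ⇒ Q>K, reverse
Step 1:
                  G         B         C
  init      0.08218     2.039    0.9856
  Δ           1.364   -0.9096   -0.9096
  eq          1.447     1.129   0.07599
  solve Keq expr → x = -0.4548; check Q = 0.002433
Then add 0.03386 M of C.
Step 2:
                  G         B         C
  init        1.447     1.129    0.1098
  Δ         0.04264  -0.02843  -0.02843
  eq          1.489     1.101   0.08142
  solve Keq expr → x = -0.01421; check Q = 0.002433
Then add 0.03812 M of C.
Step 3:
                  G         B         C
  init        1.489     1.101    0.1195
  Δ          0.0475  -0.03167  -0.03167
  eq          1.537     1.069   0.08788
  solve Keq expr → x = -0.01583; check Q = 0.002433

Q₀ = 7277; Q > K (proceeds reverse)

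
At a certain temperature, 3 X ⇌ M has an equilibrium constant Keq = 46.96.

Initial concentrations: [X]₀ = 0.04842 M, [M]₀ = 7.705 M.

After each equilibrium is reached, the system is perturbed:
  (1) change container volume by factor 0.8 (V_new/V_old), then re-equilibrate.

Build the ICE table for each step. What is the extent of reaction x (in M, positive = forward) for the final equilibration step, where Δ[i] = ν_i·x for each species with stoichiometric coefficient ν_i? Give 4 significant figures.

x = 0.03109 M

Q₀ = 6.7873e+04 vs Keq = 46.96 ⇒ Q>K, reverse
Step 1:
                  X         M
  init      0.04842     7.705
  Δ          0.4951    -0.165
  eq         0.5435      7.54
  solve Keq expr → x = -0.165; check Q = 46.96
Then change container volume by factor 0.8 (V_new/V_old).
Step 2:
                  X         M
  init       0.6794     9.425
  Δ        -0.09327   0.03109
  eq         0.5861     9.456
  solve Keq expr → x = 0.03109; check Q = 46.96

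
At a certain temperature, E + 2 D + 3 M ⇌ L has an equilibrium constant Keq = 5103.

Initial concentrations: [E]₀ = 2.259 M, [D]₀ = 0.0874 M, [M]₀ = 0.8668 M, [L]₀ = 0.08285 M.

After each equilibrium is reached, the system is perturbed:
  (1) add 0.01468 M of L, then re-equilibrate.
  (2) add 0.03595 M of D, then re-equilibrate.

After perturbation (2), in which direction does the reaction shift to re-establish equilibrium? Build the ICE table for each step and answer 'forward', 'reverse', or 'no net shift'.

Direction: forward

Q₀ = 7.372 vs Keq = 5103 ⇒ Q<K, forward
Step 1:
                  E         D         M         L
  Initial     2.259    0.0874    0.8668   0.08285
  Change   -0.04112  -0.08224   -0.1234   0.04112
  Equil       2.218  0.005163    0.7434     0.124
  solve Keq expr → x = 0.04112; check Q = 5103
Then add 0.01468 M of L.
Step 2:
                  E         D         M         L
  Initial     2.218  0.005163    0.7434    0.1386
  Change  1.4467e-04 2.8934e-04 4.3401e-04 -1.4467e-04
  Equil       2.218  0.005452    0.7439    0.1385
  solve Keq expr → x = -1.4467e-04; check Q = 5103
Then add 0.03595 M of D.
Step 3:
                  E         D         M         L
  Initial     2.218    0.0414    0.7439    0.1385
  Change   -0.01746  -0.03492  -0.05238   0.01746
  Equil       2.201  0.006481    0.6915     0.156
  solve Keq expr → x = 0.01746; check Q = 5103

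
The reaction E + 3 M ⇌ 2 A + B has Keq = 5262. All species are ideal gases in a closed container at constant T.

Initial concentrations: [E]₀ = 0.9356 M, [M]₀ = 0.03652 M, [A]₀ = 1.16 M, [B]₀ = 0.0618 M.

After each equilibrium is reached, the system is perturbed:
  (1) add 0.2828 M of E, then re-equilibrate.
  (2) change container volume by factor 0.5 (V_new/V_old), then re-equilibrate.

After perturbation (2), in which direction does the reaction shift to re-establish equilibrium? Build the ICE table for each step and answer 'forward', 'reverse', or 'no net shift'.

Q₀ = 1825 vs Keq = 5262 ⇒ Q<K, forward
Step 1:
                  E         M         A         B
  init       0.9356   0.03652      1.16    0.0618
  Δ       -0.003421  -0.01026  0.006842  0.003421
  eq         0.9322   0.02626     1.167   0.06522
  solve Keq expr → x = 0.003421; check Q = 5262
Then add 0.2828 M of E.
Step 2:
                  E         M         A         B
  init        1.215   0.02626     1.167   0.06522
  Δ       -7.0315e-04 -0.002109  0.001406 7.0315e-04
  eq          1.214   0.02415     1.168   0.06592
  solve Keq expr → x = 7.0315e-04; check Q = 5262
Then change container volume by factor 0.5 (V_new/V_old).
Step 3:
                  E         M         A         B
  init        2.429    0.0483     2.336    0.1318
  Δ        -0.00319  -0.00957   0.00638   0.00319
  eq          2.425   0.03873     2.343     0.135
  solve Keq expr → x = 0.00319; check Q = 5262

Direction: forward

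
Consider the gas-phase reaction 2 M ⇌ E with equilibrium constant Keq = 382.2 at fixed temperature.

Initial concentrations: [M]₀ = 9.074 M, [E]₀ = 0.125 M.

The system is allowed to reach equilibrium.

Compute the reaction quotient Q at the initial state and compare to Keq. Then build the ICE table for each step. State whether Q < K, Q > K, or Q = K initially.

Q₀ = 0.001518; Q < K (proceeds forward)

Q₀ = 0.001518 vs Keq = 382.2 ⇒ Q<K, forward
Step 1:
                  M         E
  Initial     9.074     0.125
  Change     -8.964     4.482
  Equil      0.1098     4.607
  solve Keq expr → x = 4.482; check Q = 382.2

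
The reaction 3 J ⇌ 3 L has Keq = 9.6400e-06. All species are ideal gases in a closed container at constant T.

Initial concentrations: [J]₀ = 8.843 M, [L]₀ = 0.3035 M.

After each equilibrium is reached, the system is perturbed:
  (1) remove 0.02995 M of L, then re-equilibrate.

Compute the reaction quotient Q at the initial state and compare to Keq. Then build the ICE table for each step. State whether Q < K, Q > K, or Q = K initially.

Q₀ = 4.0428e-05 vs Keq = 9.6400e-06 ⇒ Q>K, reverse
Step 1:
                    J           L
  Initial       8.843      0.3035
  Change       0.1129     -0.1129
  Equil         8.956      0.1906
  solve Keq expr → x = -0.03763; check Q = 9.6400e-06
Then remove 0.02995 M of L.
Step 2:
                    J           L
  Initial       8.956      0.1607
  Change     -0.02933     0.02933
  Equil         8.927        0.19
  solve Keq expr → x = 0.009775; check Q = 9.6400e-06

Q₀ = 4.0428e-05; Q > K (proceeds reverse)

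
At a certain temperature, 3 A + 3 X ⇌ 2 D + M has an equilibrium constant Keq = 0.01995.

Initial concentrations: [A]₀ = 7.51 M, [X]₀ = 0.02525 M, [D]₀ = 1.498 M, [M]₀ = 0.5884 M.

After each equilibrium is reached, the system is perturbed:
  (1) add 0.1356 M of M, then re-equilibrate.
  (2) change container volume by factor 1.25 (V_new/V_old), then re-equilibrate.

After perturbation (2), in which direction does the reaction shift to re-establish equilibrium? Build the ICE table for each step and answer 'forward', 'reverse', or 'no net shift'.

Direction: reverse

Q₀ = 193.6 vs Keq = 0.01995 ⇒ Q>K, reverse
Step 1:
                   A          X          D          M
  I             7.51    0.02525      1.498     0.5884
  C           0.3897     0.3897    -0.2598    -0.1299
  E              7.9      0.415      1.238     0.4585
  solve Keq expr → x = -0.1299; check Q = 0.01995
Then add 0.1356 M of M.
Step 2:
                   A          X          D          M
  I              7.9      0.415      1.238     0.5941
  C          0.02872    0.02872   -0.01915  -0.009575
  E            7.928     0.4437      1.219     0.5845
  solve Keq expr → x = -0.009575; check Q = 0.01995
Then change container volume by factor 1.25 (V_new/V_old).
Step 3:
                   A          X          D          M
  I            6.343      0.355     0.9752     0.4676
  C           0.0646     0.0646   -0.04306   -0.02153
  E            6.407     0.4196     0.9322     0.4461
  solve Keq expr → x = -0.02153; check Q = 0.01995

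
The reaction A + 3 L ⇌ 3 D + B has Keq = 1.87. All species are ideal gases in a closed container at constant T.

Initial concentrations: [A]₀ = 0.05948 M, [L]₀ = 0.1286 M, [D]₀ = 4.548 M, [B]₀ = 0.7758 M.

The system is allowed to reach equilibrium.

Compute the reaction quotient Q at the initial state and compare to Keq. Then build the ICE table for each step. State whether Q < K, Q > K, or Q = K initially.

Q₀ = 5.7692e+05 vs Keq = 1.87 ⇒ Q>K, reverse
Step 1:
                  A         L         D         B
  I         0.05948    0.1286     4.548    0.7758
  C          0.5391     1.617    -1.617   -0.5391
  E          0.5986     1.746     2.931    0.2367
  solve Keq expr → x = -0.5391; check Q = 1.87

Q₀ = 5.7692e+05; Q > K (proceeds reverse)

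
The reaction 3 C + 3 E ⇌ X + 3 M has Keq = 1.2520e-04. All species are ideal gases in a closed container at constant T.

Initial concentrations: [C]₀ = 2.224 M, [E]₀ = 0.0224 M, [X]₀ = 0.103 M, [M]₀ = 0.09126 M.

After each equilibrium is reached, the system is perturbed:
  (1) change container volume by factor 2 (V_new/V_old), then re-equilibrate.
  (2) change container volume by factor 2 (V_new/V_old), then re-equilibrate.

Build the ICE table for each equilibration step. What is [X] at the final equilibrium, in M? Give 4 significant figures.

Q₀ = 0.6332 vs Keq = 1.2520e-04 ⇒ Q>K, reverse
Step 1:
                    C           E           X           M
  init          2.224      0.0224       0.103     0.09126
  Δ           0.06742     0.06742    -0.02247    -0.06742
  eq            2.291     0.08982     0.08053     0.02384
  solve Keq expr → x = -0.02247; check Q = 1.2520e-04
Then change container volume by factor 2 (V_new/V_old).
Step 2:
                    C           E           X           M
  init          1.146     0.04491     0.04026     0.01192
  Δ          0.003684    0.003684   -0.001228   -0.003684
  eq            1.149     0.04859     0.03904    0.008237
  solve Keq expr → x = -0.001228; check Q = 1.2520e-04
Then change container volume by factor 2 (V_new/V_old).
Step 3:
                    C           E           X           M
  init         0.5747      0.0243     0.01952    0.004118
  Δ          0.001352    0.001352 -4.5058e-04   -0.001352
  eq            0.576     0.02565     0.01907    0.002767
  solve Keq expr → x = -4.5058e-04; check Q = 1.2520e-04

[X]_eq = 0.01907 M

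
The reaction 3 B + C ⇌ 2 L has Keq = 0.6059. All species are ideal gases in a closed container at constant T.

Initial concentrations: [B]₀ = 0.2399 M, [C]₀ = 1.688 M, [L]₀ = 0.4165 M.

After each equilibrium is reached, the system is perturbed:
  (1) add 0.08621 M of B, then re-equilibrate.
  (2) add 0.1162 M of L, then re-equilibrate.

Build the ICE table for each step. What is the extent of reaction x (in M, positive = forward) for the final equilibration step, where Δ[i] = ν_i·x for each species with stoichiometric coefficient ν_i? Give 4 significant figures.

Q₀ = 7.443 vs Keq = 0.6059 ⇒ Q>K, reverse
Step 1:
                   B          C          L
  Initial     0.2399      1.688     0.4165
  Change      0.1897    0.06323    -0.1265
  Equil       0.4296      1.751       0.29
  solve Keq expr → x = -0.06323; check Q = 0.6059
Then add 0.08621 M of B.
Step 2:
                   B          C          L
  Initial     0.5158      1.751       0.29
  Change    -0.05145   -0.01715     0.0343
  Equil       0.4643      1.734     0.3243
  solve Keq expr → x = 0.01715; check Q = 0.6059
Then add 0.1162 M of L.
Step 3:
                   B          C          L
  Initial     0.4643      1.734     0.4405
  Change     0.06499    0.02166   -0.04332
  Equil       0.5293      1.756     0.3972
  solve Keq expr → x = -0.02166; check Q = 0.6059

x = -0.02166 M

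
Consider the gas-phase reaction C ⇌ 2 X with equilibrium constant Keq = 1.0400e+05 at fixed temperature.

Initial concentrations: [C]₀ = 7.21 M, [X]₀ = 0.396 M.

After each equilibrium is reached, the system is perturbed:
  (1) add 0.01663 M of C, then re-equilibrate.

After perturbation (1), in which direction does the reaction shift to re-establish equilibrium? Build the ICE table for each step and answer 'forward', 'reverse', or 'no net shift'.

Q₀ = 0.02175 vs Keq = 1.0400e+05 ⇒ Q<K, forward
Step 1:
                  C         X
  init         7.21     0.396
  Δ          -7.208     14.42
  eq        0.00211     14.81
  solve Keq expr → x = 7.208; check Q = 1.0400e+05
Then add 0.01663 M of C.
Step 2:
                  C         X
  init      0.01874     14.81
  Δ        -0.01662   0.03324
  eq       0.002119     14.85
  solve Keq expr → x = 0.01662; check Q = 1.0400e+05

Direction: forward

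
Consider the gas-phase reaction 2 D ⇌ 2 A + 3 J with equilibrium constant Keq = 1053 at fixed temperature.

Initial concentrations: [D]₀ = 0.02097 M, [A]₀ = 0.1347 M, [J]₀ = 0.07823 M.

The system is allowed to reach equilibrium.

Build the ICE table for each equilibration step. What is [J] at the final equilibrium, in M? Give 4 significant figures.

Q₀ = 0.01975 vs Keq = 1053 ⇒ Q<K, forward
Step 1:
                    D           A           J
  I           0.02097      0.1347     0.07823
  C           -0.0208      0.0208     0.03119
  E        1.7345e-04      0.1555      0.1094
  solve Keq expr → x = 0.0104; check Q = 1053

[J]_eq = 0.1094 M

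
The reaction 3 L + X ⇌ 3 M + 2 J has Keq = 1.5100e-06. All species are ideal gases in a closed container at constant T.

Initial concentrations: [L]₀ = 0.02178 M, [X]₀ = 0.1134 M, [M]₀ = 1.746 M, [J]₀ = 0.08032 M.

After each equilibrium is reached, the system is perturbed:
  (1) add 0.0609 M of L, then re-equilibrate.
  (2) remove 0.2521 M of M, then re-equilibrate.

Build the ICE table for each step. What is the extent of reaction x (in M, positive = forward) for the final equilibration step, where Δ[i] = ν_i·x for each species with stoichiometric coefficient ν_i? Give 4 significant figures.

Q₀ = 2.9308e+04 vs Keq = 1.5100e-06 ⇒ Q>K, reverse
Step 1:
                  L         X         M         J
  Initial   0.02178    0.1134     1.746   0.08032
  Change     0.1205   0.04015   -0.1205  -0.08031
  Equil      0.1422    0.1536     1.626 1.2464e-05
  solve Keq expr → x = -0.04015; check Q = 1.5100e-06
Then add 0.0609 M of L.
Step 2:
                  L         X         M         J
  Initial    0.2031    0.1536     1.626 1.2464e-05
  Change  -1.3209e-05 -4.4029e-06 1.3209e-05 8.8058e-06
  Equil      0.2031    0.1535     1.626 2.1270e-05
  solve Keq expr → x = 4.4029e-06; check Q = 1.5100e-06
Then remove 0.2521 M of M.
Step 3:
                  L         X         M         J
  Initial    0.2031    0.1535     1.373 2.1270e-05
  Change  -9.1723e-06 -3.0574e-06 9.1723e-06 6.1148e-06
  Equil      0.2031    0.1535     1.373 2.7385e-05
  solve Keq expr → x = 3.0574e-06; check Q = 1.5100e-06

x = 3.0574e-06 M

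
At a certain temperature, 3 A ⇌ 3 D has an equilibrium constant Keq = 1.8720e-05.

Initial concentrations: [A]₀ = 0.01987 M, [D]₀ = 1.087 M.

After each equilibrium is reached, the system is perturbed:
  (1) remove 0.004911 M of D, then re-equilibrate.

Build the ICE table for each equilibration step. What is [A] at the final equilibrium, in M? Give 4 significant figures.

Q₀ = 1.6372e+05 vs Keq = 1.8720e-05 ⇒ Q>K, reverse
Step 1:
                  A         D
  init      0.01987     1.087
  Δ           1.058    -1.058
  eq          1.078   0.02863
  solve Keq expr → x = -0.3528; check Q = 1.8720e-05
Then remove 0.004911 M of D.
Step 2:
                  A         D
  init        1.078   0.02372
  Δ       -0.004784  0.004784
  eq          1.073    0.0285
  solve Keq expr → x = 0.001595; check Q = 1.8720e-05

[A]_eq = 1.073 M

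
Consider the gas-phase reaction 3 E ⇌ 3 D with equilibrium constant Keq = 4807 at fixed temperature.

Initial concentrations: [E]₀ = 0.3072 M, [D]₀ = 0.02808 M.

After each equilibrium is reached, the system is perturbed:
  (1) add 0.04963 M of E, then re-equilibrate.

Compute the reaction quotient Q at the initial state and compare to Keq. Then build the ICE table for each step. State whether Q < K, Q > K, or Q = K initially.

Q₀ = 7.6371e-04; Q < K (proceeds forward)

Q₀ = 7.6371e-04 vs Keq = 4807 ⇒ Q<K, forward
Step 1:
                  E         D
  I          0.3072   0.02808
  C         -0.2884    0.2884
  E         0.01875    0.3165
  solve Keq expr → x = 0.09615; check Q = 4807
Then add 0.04963 M of E.
Step 2:
                  E         D
  I         0.06838    0.3165
  C        -0.04685   0.04685
  E         0.02153    0.3634
  solve Keq expr → x = 0.01562; check Q = 4807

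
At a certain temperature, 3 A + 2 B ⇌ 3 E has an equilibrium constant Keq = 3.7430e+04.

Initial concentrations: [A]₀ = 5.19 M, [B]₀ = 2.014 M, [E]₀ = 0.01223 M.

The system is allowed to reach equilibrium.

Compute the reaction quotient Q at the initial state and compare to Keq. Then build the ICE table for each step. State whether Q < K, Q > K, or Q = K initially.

Q₀ = 3.2260e-09 vs Keq = 3.7430e+04 ⇒ Q<K, forward
Step 1:
                   A          B          E
  Initial       5.19      2.014    0.01223
  Change      -3.008     -2.006      3.008
  Equil        2.182   0.008421      3.021
  solve Keq expr → x = 1.003; check Q = 3.7430e+04

Q₀ = 3.2260e-09; Q < K (proceeds forward)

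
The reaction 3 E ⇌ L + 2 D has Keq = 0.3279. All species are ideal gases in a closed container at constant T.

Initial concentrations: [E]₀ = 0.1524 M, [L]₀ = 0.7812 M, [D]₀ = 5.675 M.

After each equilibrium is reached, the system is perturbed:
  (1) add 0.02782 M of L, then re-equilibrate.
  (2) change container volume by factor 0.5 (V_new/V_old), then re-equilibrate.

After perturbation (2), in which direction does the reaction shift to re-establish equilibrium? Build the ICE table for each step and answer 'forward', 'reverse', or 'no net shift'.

Q₀ = 7108 vs Keq = 0.3279 ⇒ Q>K, reverse
Step 1:
                  E         L         D
  Initial    0.1524    0.7812     5.675
  Change      1.903   -0.6345    -1.269
  Equil       2.056    0.1467     4.406
  solve Keq expr → x = -0.6345; check Q = 0.3279
Then add 0.02782 M of L.
Step 2:
                  E         L         D
  Initial     2.056    0.1746     4.406
  Change    0.04634  -0.01545  -0.03089
  Equil       2.102    0.1591     4.375
  solve Keq expr → x = -0.01545; check Q = 0.3279
Then change container volume by factor 0.5 (V_new/V_old).
Step 3:
                  E         L         D
  Initial     4.204    0.3182      8.75
  Change          0         0         0
  Equil       4.204    0.3182      8.75
  solve Keq expr → x = 0; check Q = 0.3279

Direction: no net shift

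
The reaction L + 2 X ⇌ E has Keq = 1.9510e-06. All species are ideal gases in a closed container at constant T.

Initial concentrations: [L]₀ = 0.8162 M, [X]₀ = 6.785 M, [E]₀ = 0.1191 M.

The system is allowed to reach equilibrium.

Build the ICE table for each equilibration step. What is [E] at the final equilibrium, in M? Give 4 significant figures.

Q₀ = 0.00317 vs Keq = 1.9510e-06 ⇒ Q>K, reverse
Step 1:
                   L          X          E
  Initial     0.8162      6.785     0.1191
  Change       0.119      0.238     -0.119
  Equil       0.9352      7.023 8.9994e-05
  solve Keq expr → x = -0.119; check Q = 1.9510e-06

[E]_eq = 8.9994e-05 M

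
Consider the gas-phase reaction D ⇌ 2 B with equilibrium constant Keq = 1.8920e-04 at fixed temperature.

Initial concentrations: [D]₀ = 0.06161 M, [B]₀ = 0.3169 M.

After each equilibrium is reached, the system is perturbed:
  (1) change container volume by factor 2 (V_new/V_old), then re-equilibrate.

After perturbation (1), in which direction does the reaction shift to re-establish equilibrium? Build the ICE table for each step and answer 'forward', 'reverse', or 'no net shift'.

Q₀ = 1.63 vs Keq = 1.8920e-04 ⇒ Q>K, reverse
Step 1:
                   D          B
  Initial    0.06161     0.3169
  Change      0.1552    -0.3105
  Equil       0.2169   0.006405
  solve Keq expr → x = -0.1552; check Q = 1.8920e-04
Then change container volume by factor 2 (V_new/V_old).
Step 2:
                   D          B
  Initial     0.1084   0.003203
  Change  -6.5644e-04   0.001313
  Equil       0.1078   0.004516
  solve Keq expr → x = 6.5644e-04; check Q = 1.8920e-04

Direction: forward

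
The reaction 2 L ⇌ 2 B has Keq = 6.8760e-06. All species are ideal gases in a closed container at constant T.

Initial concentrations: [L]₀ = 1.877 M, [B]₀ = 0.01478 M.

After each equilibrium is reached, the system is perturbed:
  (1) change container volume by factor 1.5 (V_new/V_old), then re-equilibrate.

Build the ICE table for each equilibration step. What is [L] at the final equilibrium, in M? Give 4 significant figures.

[L]_eq = 1.258 M

Q₀ = 6.2004e-05 vs Keq = 6.8760e-06 ⇒ Q>K, reverse
Step 1:
                    L           B
  Initial       1.877     0.01478
  Change     0.009832   -0.009832
  Equil         1.887    0.004948
  solve Keq expr → x = -0.004916; check Q = 6.8760e-06
Then change container volume by factor 1.5 (V_new/V_old).
Step 2:
                    L           B
  Initial       1.258    0.003298
  Change            0           0
  Equil         1.258    0.003298
  solve Keq expr → x = 0; check Q = 6.8760e-06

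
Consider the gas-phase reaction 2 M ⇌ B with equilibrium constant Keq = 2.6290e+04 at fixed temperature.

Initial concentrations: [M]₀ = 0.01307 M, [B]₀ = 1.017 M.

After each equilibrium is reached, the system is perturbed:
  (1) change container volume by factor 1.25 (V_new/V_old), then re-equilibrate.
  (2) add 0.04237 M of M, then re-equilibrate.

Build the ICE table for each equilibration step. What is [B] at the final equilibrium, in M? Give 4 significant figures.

[B]_eq = 0.8372 M

Q₀ = 5953 vs Keq = 2.6290e+04 ⇒ Q<K, forward
Step 1:
                    M           B
  Initial     0.01307       1.017
  Change     -0.00684     0.00342
  Equil       0.00623        1.02
  solve Keq expr → x = 0.00342; check Q = 2.6290e+04
Then change container volume by factor 1.25 (V_new/V_old).
Step 2:
                    M           B
  Initial    0.004984      0.8163
  Change   5.8729e-04 -2.9364e-04
  Equil      0.005571       0.816
  solve Keq expr → x = -2.9364e-04; check Q = 2.6290e+04
Then add 0.04237 M of M.
Step 3:
                    M           B
  Initial     0.04794       0.816
  Change      -0.0423     0.02115
  Equil      0.005643      0.8372
  solve Keq expr → x = 0.02115; check Q = 2.6290e+04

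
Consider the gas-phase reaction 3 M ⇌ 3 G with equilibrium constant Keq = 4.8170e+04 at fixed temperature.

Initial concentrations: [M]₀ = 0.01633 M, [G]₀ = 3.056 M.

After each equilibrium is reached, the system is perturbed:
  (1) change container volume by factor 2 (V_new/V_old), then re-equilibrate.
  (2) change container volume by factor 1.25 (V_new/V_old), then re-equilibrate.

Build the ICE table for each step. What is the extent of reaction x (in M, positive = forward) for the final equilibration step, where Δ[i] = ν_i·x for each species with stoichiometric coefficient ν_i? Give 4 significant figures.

Q₀ = 6.5539e+06 vs Keq = 4.8170e+04 ⇒ Q>K, reverse
Step 1:
                   M          G
  Initial    0.01633      3.056
  Change     0.06585   -0.06585
  Equil      0.08218       2.99
  solve Keq expr → x = -0.02195; check Q = 4.8170e+04
Then change container volume by factor 2 (V_new/V_old).
Step 2:
                   M          G
  Initial    0.04109      1.495
  Change           0          0
  Equil      0.04109      1.495
  solve Keq expr → x = 0; check Q = 4.8170e+04
Then change container volume by factor 1.25 (V_new/V_old).
Step 3:
                   M          G
  Initial    0.03287      1.196
  Change           0          0
  Equil      0.03287      1.196
  solve Keq expr → x = 0; check Q = 4.8170e+04

x = 0 M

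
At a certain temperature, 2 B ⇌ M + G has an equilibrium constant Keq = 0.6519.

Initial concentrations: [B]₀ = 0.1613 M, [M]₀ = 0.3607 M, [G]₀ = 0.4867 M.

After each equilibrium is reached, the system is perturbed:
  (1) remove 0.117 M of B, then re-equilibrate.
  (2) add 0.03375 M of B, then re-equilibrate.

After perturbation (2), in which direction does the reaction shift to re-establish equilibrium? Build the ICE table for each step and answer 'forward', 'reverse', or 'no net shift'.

Direction: forward

Q₀ = 6.747 vs Keq = 0.6519 ⇒ Q>K, reverse
Step 1:
                   B          M          G
  Initial     0.1613     0.3607     0.4867
  Change      0.2196    -0.1098    -0.1098
  Equil       0.3809     0.2509     0.3769
  solve Keq expr → x = -0.1098; check Q = 0.6519
Then remove 0.117 M of B.
Step 2:
                   B          M          G
  Initial     0.2639     0.2509     0.3769
  Change     0.07161   -0.03581   -0.03581
  Equil       0.3355     0.2151     0.3411
  solve Keq expr → x = -0.03581; check Q = 0.6519
Then add 0.03375 M of B.
Step 3:
                   B          M          G
  Initial     0.3692     0.2151     0.3411
  Change    -0.02064    0.01032    0.01032
  Equil       0.3486     0.2254     0.3514
  solve Keq expr → x = 0.01032; check Q = 0.6519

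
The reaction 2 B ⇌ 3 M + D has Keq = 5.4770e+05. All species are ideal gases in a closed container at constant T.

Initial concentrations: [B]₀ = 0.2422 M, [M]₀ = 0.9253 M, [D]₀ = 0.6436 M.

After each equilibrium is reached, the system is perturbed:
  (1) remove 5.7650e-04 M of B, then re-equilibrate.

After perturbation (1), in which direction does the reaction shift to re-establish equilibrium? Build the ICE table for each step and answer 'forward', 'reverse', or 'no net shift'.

Direction: reverse

Q₀ = 8.692 vs Keq = 5.4770e+05 ⇒ Q<K, forward
Step 1:
                    B           M           D
  init         0.2422      0.9253      0.6436
  Δ           -0.2405      0.3607      0.1202
  eq         0.001722       1.286      0.7638
  solve Keq expr → x = 0.1202; check Q = 5.4770e+05
Then remove 5.7650e-04 M of B.
Step 2:
                    B           M           D
  init       0.001146       1.286      0.7638
  Δ        5.7445e-04 -8.6167e-04 -2.8722e-04
  eq          0.00172       1.285      0.7636
  solve Keq expr → x = -2.8722e-04; check Q = 5.4770e+05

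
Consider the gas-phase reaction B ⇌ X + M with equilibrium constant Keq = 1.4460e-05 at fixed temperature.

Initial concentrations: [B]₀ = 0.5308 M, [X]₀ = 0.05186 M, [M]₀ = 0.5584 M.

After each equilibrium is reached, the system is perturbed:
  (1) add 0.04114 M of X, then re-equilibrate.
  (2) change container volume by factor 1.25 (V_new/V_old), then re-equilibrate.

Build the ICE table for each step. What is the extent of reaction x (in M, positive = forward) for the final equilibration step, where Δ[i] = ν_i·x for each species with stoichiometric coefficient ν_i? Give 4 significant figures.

x = 3.8757e-06 M

Q₀ = 0.05456 vs Keq = 1.4460e-05 ⇒ Q>K, reverse
Step 1:
                    B           X           M
  init         0.5308     0.05186      0.5584
  Δ           0.05184    -0.05184    -0.05184
  eq           0.5826  1.6632e-05      0.5066
  solve Keq expr → x = -0.05184; check Q = 1.4460e-05
Then add 0.04114 M of X.
Step 2:
                    B           X           M
  init         0.5826     0.04116      0.5066
  Δ           0.04114    -0.04114    -0.04114
  eq           0.6238  1.9380e-05      0.4654
  solve Keq expr → x = -0.04114; check Q = 1.4460e-05
Then change container volume by factor 1.25 (V_new/V_old).
Step 3:
                    B           X           M
  init          0.499  1.5504e-05      0.3723
  Δ       -3.8757e-06  3.8757e-06  3.8757e-06
  eq            0.499  1.9380e-05      0.3723
  solve Keq expr → x = 3.8757e-06; check Q = 1.4460e-05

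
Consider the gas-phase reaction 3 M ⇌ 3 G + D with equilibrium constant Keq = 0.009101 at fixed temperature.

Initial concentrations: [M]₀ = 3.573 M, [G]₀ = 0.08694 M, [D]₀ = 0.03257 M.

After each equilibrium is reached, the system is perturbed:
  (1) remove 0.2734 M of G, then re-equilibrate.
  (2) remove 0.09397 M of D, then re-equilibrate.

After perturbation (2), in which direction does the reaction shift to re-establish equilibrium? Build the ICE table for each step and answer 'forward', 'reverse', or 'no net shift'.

Direction: forward

Q₀ = 4.6922e-07 vs Keq = 0.009101 ⇒ Q<K, forward
Step 1:
                   M          G          D
  Initial      3.573    0.08694    0.03257
  Change      -0.787      0.787     0.2623
  Equil        2.786     0.8739     0.2949
  solve Keq expr → x = 0.2623; check Q = 0.009101
Then remove 0.2734 M of G.
Step 2:
                   M          G          D
  Initial      2.786     0.6005     0.2949
  Change     -0.1722     0.1722     0.0574
  Equil        2.614     0.7727     0.3523
  solve Keq expr → x = 0.0574; check Q = 0.009101
Then remove 0.09397 M of D.
Step 3:
                   M          G          D
  Initial      2.614     0.7727     0.2583
  Change    -0.05028    0.05028    0.01676
  Equil        2.564      0.823     0.2751
  solve Keq expr → x = 0.01676; check Q = 0.009101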